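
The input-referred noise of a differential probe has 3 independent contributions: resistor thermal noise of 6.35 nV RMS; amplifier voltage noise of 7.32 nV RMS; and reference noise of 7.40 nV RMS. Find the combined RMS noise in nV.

12.2 nV

Uncorrelated sources add in power (mean-square): V_tot = √(ΣV_i²)
V_tot = √[(6.35×10⁻⁹)² + (7.32×10⁻⁹)² + (7.40×10⁻⁹)²] = 1.22×10⁻⁸ V = 12.2 nV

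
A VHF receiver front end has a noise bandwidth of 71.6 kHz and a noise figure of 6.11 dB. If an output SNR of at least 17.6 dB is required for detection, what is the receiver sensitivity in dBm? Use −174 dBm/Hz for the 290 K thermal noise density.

Sensitivity = −174 + 10 log₁₀(B) + NF + SNR_min
= −174 + 48.55 + 6.11 + 17.6
= −101.74 dBm → −101.7 dBm

−101.7 dBm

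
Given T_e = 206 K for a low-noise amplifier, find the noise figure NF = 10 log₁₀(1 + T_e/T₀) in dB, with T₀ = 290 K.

F = 1 + T_e/T₀ = 1 + 206/290 = 1.71034
NF = 10 log₁₀(1.71034) = 2.33 dB

2.33 dB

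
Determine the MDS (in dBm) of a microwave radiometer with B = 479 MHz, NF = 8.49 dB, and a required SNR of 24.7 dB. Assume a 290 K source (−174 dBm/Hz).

Sensitivity = −174 + 10 log₁₀(B) + NF + SNR_min
= −174 + 86.8 + 8.49 + 24.7
= −54.01 dBm → −54.0 dBm

−54.0 dBm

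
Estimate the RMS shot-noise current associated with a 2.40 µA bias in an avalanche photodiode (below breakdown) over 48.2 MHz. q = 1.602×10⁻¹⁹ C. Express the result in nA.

6.09 nA

I_n = √(2qI·B)
2qI·B = 2 × 1.602×10⁻¹⁹ × 2.40×10⁻⁶ × 4.82×10⁷ = 3.71×10⁻¹⁷ A²
I_n = √(3.71×10⁻¹⁷) = 6.09×10⁻⁹ A = 6.09 nA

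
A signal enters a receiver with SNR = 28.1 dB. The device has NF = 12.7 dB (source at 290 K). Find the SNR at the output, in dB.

By definition F = SNR_in/SNR_out, so in dB: SNR_out = SNR_in − NF
SNR_out = 28.1 − 12.7 = 15.4 dB

15.4 dB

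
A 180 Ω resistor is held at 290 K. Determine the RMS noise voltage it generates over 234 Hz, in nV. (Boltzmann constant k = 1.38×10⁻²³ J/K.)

V_n = √(4kTRB)
4kTRB = 4 × 1.38×10⁻²³ × 290 × 1.80×10² × 2.34×10² = 6.74×10⁻¹⁶ V²
V_n = √(6.74×10⁻¹⁶) = 2.60×10⁻⁸ V = 26.0 nV

26.0 nV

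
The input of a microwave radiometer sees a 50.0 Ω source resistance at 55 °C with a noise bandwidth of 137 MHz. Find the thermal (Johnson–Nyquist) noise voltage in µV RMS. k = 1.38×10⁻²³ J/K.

11.1 µV

T = 55 °C + 273.15 = 328.15 K
V_n = √(4kTRB)
4kTRB = 4 × 1.38×10⁻²³ × 328.15 × 5.00×10¹ × 1.37×10⁸ = 1.24×10⁻¹⁰ V²
V_n = √(1.24×10⁻¹⁰) = 1.11×10⁻⁵ V = 11.1 µV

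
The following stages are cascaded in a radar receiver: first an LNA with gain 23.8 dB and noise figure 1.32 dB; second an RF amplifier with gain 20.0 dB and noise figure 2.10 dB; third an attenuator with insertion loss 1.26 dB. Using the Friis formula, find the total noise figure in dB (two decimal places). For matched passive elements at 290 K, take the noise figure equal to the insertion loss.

Convert to linear (a loss of L dB is a gain of −L dB): F_i = 10^(NF_i/10), G_i = 10^(G_i,dB/10)
  Stage 1: F_1 = 10^(1.32/10) = 1.355, G_1 = 10^(23.8/10) = 239.9
  Stage 2: F_2 = 10^(2.10/10) = 1.622, G_2 = 10^(20.0/10) = 100.0
  Stage 3: F_3 = 10^(1.26/10) = 1.337, G_3 = 10^(−1.26/10) = 0.7482
Friis cascade:
  F = 1.355 + (1.622 − 1)/239.9 + (1.337 − 1)/2.399×10⁴ = 1.358
NF = 10 log₁₀(1.358) = 1.33 dB

1.33 dB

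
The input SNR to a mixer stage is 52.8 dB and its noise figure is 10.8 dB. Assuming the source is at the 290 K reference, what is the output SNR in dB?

By definition F = SNR_in/SNR_out, so in dB: SNR_out = SNR_in − NF
SNR_out = 52.8 − 10.8 = 42.0 dB

42.0 dB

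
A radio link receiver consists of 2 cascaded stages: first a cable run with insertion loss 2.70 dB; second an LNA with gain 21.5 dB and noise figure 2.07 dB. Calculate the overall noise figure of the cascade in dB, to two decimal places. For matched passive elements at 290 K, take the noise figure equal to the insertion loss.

Convert to linear (a loss of L dB is a gain of −L dB): F_i = 10^(NF_i/10), G_i = 10^(G_i,dB/10)
  Stage 1: F_1 = 10^(2.70/10) = 1.862, G_1 = 10^(−2.70/10) = 0.5370
  Stage 2: F_2 = 10^(2.07/10) = 1.611, G_2 = 10^(21.5/10) = 141.3
Friis cascade:
  F = 1.862 + (1.611 − 1)/0.5370 = 2.999
NF = 10 log₁₀(2.999) = 4.77 dB

4.77 dB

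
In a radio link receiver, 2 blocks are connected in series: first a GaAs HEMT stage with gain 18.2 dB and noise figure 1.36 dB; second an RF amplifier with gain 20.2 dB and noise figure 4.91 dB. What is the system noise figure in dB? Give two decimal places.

Convert to linear (a loss of L dB is a gain of −L dB): F_i = 10^(NF_i/10), G_i = 10^(G_i,dB/10)
  Stage 1: F_1 = 10^(1.36/10) = 1.368, G_1 = 10^(18.2/10) = 66.07
  Stage 2: F_2 = 10^(4.91/10) = 3.097, G_2 = 10^(20.2/10) = 104.7
Friis cascade:
  F = 1.368 + (3.097 − 1)/66.07 = 1.399
NF = 10 log₁₀(1.399) = 1.46 dB

1.46 dB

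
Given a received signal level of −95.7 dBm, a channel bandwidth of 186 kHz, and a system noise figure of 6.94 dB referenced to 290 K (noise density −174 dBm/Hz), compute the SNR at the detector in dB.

18.7 dB

Noise floor: N = −174 + 10 log₁₀(B) + NF
10 log₁₀(1.86×10⁵) = 52.7 dB
N = −174 + 52.7 + 6.94 = −114.36 dBm
SNR = P_sig − N = −95.7 − (−114.36) = 18.66 dB → 18.7 dB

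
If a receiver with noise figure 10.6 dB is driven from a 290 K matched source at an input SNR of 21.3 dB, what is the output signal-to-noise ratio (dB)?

By definition F = SNR_in/SNR_out, so in dB: SNR_out = SNR_in − NF
SNR_out = 21.3 − 10.6 = 10.7 dB

10.7 dB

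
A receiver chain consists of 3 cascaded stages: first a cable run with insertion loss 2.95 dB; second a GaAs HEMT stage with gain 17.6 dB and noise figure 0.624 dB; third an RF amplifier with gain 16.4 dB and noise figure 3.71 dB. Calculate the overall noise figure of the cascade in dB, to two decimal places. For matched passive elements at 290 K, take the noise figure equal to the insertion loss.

Convert to linear (a loss of L dB is a gain of −L dB): F_i = 10^(NF_i/10), G_i = 10^(G_i,dB/10)
  Stage 1: F_1 = 10^(2.95/10) = 1.972, G_1 = 10^(−2.95/10) = 0.5070
  Stage 2: F_2 = 10^(0.624/10) = 1.155, G_2 = 10^(17.6/10) = 57.54
  Stage 3: F_3 = 10^(3.71/10) = 2.350, G_3 = 10^(16.4/10) = 43.65
Friis cascade:
  F = 1.972 + (1.155 − 1)/0.5070 + (2.350 − 1)/29.17 = 2.323
NF = 10 log₁₀(2.323) = 3.66 dB

3.66 dB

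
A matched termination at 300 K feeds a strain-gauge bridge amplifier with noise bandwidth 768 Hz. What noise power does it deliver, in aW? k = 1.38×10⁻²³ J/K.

3.18 aW

P_n = kTB = 1.38×10⁻²³ × 300 × 7.68×10² = 3.18×10⁻¹⁸ W = 3.18 aW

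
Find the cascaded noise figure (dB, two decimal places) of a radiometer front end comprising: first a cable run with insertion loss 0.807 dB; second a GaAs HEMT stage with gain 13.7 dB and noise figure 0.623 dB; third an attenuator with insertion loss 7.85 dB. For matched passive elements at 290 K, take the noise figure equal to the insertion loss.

2.18 dB

Convert to linear (a loss of L dB is a gain of −L dB): F_i = 10^(NF_i/10), G_i = 10^(G_i,dB/10)
  Stage 1: F_1 = 10^(0.807/10) = 1.204, G_1 = 10^(−0.807/10) = 0.8304
  Stage 2: F_2 = 10^(0.623/10) = 1.154, G_2 = 10^(13.7/10) = 23.44
  Stage 3: F_3 = 10^(7.85/10) = 6.095, G_3 = 10^(−7.85/10) = 0.1641
Friis cascade:
  F = 1.204 + (1.154 − 1)/0.8304 + (6.095 − 1)/19.47 = 1.652
NF = 10 log₁₀(1.652) = 2.18 dB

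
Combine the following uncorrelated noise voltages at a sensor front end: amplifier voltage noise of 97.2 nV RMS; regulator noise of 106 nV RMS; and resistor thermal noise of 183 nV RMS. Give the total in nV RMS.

Uncorrelated sources add in power (mean-square): V_tot = √(ΣV_i²)
V_tot = √[(9.72×10⁻⁸)² + (1.06×10⁻⁷)² + (1.83×10⁻⁷)²] = 2.33×10⁻⁷ V = 233 nV

233 nV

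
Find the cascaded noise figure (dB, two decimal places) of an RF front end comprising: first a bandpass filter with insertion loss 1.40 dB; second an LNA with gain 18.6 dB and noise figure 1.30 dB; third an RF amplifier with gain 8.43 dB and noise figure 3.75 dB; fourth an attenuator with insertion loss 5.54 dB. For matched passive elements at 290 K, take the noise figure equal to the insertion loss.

2.78 dB

Convert to linear (a loss of L dB is a gain of −L dB): F_i = 10^(NF_i/10), G_i = 10^(G_i,dB/10)
  Stage 1: F_1 = 10^(1.40/10) = 1.380, G_1 = 10^(−1.40/10) = 0.7244
  Stage 2: F_2 = 10^(1.30/10) = 1.349, G_2 = 10^(18.6/10) = 72.44
  Stage 3: F_3 = 10^(3.75/10) = 2.371, G_3 = 10^(8.43/10) = 6.966
  Stage 4: F_4 = 10^(5.54/10) = 3.581, G_4 = 10^(−5.54/10) = 0.2793
Friis cascade:
  F = 1.380 + (1.349 − 1)/0.7244 + (2.371 − 1)/52.48 + (3.581 − 1)/365.6 = 1.895
NF = 10 log₁₀(1.895) = 2.78 dB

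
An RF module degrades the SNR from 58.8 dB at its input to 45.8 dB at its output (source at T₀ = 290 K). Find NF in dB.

13.0 dB

NF (dB) = SNR_in(dB) − SNR_out(dB) when the source is at T₀
NF = 58.8 − 45.8 = 13.0 dB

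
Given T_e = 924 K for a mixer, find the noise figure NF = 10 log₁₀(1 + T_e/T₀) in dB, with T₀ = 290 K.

F = 1 + T_e/T₀ = 1 + 924/290 = 4.18621
NF = 10 log₁₀(4.18621) = 6.22 dB

6.22 dB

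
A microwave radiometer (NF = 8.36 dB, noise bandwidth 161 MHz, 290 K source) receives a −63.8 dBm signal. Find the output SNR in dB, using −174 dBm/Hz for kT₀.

19.8 dB

Noise floor: N = −174 + 10 log₁₀(B) + NF
10 log₁₀(1.61×10⁸) = 82.07 dB
N = −174 + 82.07 + 8.36 = −83.57 dBm
SNR = P_sig − N = −63.8 − (−83.57) = 19.77 dB → 19.8 dB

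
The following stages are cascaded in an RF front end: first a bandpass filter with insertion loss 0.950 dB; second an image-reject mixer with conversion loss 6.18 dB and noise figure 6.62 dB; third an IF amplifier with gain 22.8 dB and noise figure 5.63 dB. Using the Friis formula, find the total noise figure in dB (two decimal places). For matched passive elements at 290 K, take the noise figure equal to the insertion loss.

12.88 dB

Convert to linear (a loss of L dB is a gain of −L dB): F_i = 10^(NF_i/10), G_i = 10^(G_i,dB/10)
  Stage 1: F_1 = 10^(0.950/10) = 1.245, G_1 = 10^(−0.950/10) = 0.8035
  Stage 2: F_2 = 10^(6.62/10) = 4.592, G_2 = 10^(−6.18/10) = 0.2410
  Stage 3: F_3 = 10^(5.63/10) = 3.656, G_3 = 10^(22.8/10) = 190.5
Friis cascade:
  F = 1.245 + (4.592 − 1)/0.8035 + (3.656 − 1)/0.1936 = 19.43
NF = 10 log₁₀(19.43) = 12.88 dB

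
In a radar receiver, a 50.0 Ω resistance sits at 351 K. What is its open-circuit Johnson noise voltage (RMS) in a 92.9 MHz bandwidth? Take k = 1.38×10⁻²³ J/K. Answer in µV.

9.49 µV

V_n = √(4kTRB)
4kTRB = 4 × 1.38×10⁻²³ × 351 × 5.00×10¹ × 9.29×10⁷ = 9.00×10⁻¹¹ V²
V_n = √(9.00×10⁻¹¹) = 9.49×10⁻⁶ V = 9.49 µV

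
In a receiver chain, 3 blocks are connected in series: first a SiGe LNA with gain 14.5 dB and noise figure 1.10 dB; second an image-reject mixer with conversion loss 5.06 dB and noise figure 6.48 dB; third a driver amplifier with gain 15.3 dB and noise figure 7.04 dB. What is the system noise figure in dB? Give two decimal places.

Convert to linear (a loss of L dB is a gain of −L dB): F_i = 10^(NF_i/10), G_i = 10^(G_i,dB/10)
  Stage 1: F_1 = 10^(1.10/10) = 1.288, G_1 = 10^(14.5/10) = 28.18
  Stage 2: F_2 = 10^(6.48/10) = 4.446, G_2 = 10^(−5.06/10) = 0.3119
  Stage 3: F_3 = 10^(7.04/10) = 5.058, G_3 = 10^(15.3/10) = 33.88
Friis cascade:
  F = 1.288 + (4.446 − 1)/28.18 + (5.058 − 1)/8.790 = 1.872
NF = 10 log₁₀(1.872) = 2.72 dB

2.72 dB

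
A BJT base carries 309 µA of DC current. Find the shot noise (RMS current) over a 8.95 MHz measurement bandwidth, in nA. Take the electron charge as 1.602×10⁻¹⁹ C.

29.8 nA

I_n = √(2qI·B)
2qI·B = 2 × 1.602×10⁻¹⁹ × 3.09×10⁻⁴ × 8.95×10⁶ = 8.86×10⁻¹⁶ A²
I_n = √(8.86×10⁻¹⁶) = 2.98×10⁻⁸ A = 29.8 nA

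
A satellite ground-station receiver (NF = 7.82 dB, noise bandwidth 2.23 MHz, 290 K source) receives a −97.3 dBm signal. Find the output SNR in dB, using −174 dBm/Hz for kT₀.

5.4 dB

Noise floor: N = −174 + 10 log₁₀(B) + NF
10 log₁₀(2.23×10⁶) = 63.48 dB
N = −174 + 63.48 + 7.82 = −102.70 dBm
SNR = P_sig − N = −97.3 − (−102.70) = 5.40 dB → 5.4 dB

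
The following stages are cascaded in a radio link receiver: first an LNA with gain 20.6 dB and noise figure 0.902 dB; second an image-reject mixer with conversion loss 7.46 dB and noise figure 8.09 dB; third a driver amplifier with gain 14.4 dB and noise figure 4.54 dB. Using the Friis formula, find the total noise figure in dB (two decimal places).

1.36 dB

Convert to linear (a loss of L dB is a gain of −L dB): F_i = 10^(NF_i/10), G_i = 10^(G_i,dB/10)
  Stage 1: F_1 = 10^(0.902/10) = 1.231, G_1 = 10^(20.6/10) = 114.8
  Stage 2: F_2 = 10^(8.09/10) = 6.442, G_2 = 10^(−7.46/10) = 0.1795
  Stage 3: F_3 = 10^(4.54/10) = 2.844, G_3 = 10^(14.4/10) = 27.54
Friis cascade:
  F = 1.231 + (6.442 − 1)/114.8 + (2.844 − 1)/20.61 = 1.368
NF = 10 log₁₀(1.368) = 1.36 dB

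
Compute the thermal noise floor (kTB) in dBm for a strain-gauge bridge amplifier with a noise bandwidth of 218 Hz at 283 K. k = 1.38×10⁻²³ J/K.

P_n = kTB = 1.38×10⁻²³ × 283 × 2.18×10² = 8.51×10⁻¹⁹ W
In dBm: 10 log₁₀(8.51×10⁻¹⁹ / 10⁻³) = −150.7 dBm

−150.7 dBm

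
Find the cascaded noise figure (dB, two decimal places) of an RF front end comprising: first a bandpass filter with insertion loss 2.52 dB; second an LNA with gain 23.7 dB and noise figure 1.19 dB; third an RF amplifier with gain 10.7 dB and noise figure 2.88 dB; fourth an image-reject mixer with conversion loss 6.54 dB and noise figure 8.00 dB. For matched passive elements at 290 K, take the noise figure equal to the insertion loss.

3.73 dB

Convert to linear (a loss of L dB is a gain of −L dB): F_i = 10^(NF_i/10), G_i = 10^(G_i,dB/10)
  Stage 1: F_1 = 10^(2.52/10) = 1.786, G_1 = 10^(−2.52/10) = 0.5598
  Stage 2: F_2 = 10^(1.19/10) = 1.315, G_2 = 10^(23.7/10) = 234.4
  Stage 3: F_3 = 10^(2.88/10) = 1.941, G_3 = 10^(10.7/10) = 11.75
  Stage 4: F_4 = 10^(8.00/10) = 6.310, G_4 = 10^(−6.54/10) = 0.2218
Friis cascade:
  F = 1.786 + (1.315 − 1)/0.5598 + (1.941 − 1)/131.2 + (6.310 − 1)/1542 = 2.360
NF = 10 log₁₀(2.360) = 3.73 dB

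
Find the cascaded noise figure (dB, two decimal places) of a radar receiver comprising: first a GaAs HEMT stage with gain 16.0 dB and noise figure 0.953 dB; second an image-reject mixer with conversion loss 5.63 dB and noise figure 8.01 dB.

Convert to linear (a loss of L dB is a gain of −L dB): F_i = 10^(NF_i/10), G_i = 10^(G_i,dB/10)
  Stage 1: F_1 = 10^(0.953/10) = 1.245, G_1 = 10^(16.0/10) = 39.81
  Stage 2: F_2 = 10^(8.01/10) = 6.324, G_2 = 10^(−5.63/10) = 0.2735
Friis cascade:
  F = 1.245 + (6.324 − 1)/39.81 = 1.379
NF = 10 log₁₀(1.379) = 1.40 dB

1.40 dB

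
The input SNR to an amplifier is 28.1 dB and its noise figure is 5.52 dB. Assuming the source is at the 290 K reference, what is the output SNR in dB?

22.58 dB

By definition F = SNR_in/SNR_out, so in dB: SNR_out = SNR_in − NF
SNR_out = 28.1 − 5.52 = 22.58 dB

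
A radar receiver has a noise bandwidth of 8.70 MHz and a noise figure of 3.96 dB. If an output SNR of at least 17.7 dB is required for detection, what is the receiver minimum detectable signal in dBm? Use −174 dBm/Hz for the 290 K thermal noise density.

Sensitivity = −174 + 10 log₁₀(B) + NF + SNR_min
= −174 + 69.4 + 3.96 + 17.7
= −82.94 dBm → −82.9 dBm

−82.9 dBm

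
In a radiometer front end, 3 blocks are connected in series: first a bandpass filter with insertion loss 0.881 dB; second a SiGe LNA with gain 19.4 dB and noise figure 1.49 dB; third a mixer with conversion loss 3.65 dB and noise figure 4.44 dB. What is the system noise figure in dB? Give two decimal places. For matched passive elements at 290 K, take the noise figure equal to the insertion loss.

2.43 dB

Convert to linear (a loss of L dB is a gain of −L dB): F_i = 10^(NF_i/10), G_i = 10^(G_i,dB/10)
  Stage 1: F_1 = 10^(0.881/10) = 1.225, G_1 = 10^(−0.881/10) = 0.8164
  Stage 2: F_2 = 10^(1.49/10) = 1.409, G_2 = 10^(19.4/10) = 87.10
  Stage 3: F_3 = 10^(4.44/10) = 2.780, G_3 = 10^(−3.65/10) = 0.4315
Friis cascade:
  F = 1.225 + (1.409 − 1)/0.8164 + (2.780 − 1)/71.10 = 1.751
NF = 10 log₁₀(1.751) = 2.43 dB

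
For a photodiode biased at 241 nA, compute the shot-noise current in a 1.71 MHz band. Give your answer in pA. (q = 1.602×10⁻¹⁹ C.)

I_n = √(2qI·B)
2qI·B = 2 × 1.602×10⁻¹⁹ × 2.41×10⁻⁷ × 1.71×10⁶ = 1.32×10⁻¹⁹ A²
I_n = √(1.32×10⁻¹⁹) = 3.63×10⁻¹⁰ A = 363 pA

363 pA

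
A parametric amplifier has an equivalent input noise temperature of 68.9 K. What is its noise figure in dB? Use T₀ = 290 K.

0.926 dB

F = 1 + T_e/T₀ = 1 + 68.9/290 = 1.23759
NF = 10 log₁₀(1.23759) = 0.926 dB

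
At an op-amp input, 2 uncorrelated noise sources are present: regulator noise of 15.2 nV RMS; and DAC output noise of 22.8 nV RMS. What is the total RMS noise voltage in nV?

Uncorrelated sources add in power (mean-square): V_tot = √(ΣV_i²)
V_tot = √[(1.52×10⁻⁸)² + (2.28×10⁻⁸)²] = 2.74×10⁻⁸ V = 27.4 nV

27.4 nV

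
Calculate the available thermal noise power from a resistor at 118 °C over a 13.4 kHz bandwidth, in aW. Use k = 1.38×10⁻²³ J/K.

T = 118 °C + 273.15 = 391.15 K
P_n = kTB = 1.38×10⁻²³ × 391.15 × 1.34×10⁴ = 7.23×10⁻¹⁷ W = 72.3 aW

72.3 aW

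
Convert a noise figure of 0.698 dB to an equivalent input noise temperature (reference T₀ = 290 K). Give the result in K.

F = 10^(0.698/10) = 1.17436
T_e = (F − 1)·T₀ = (1.17436 − 1) × 290 = 50.6 K

50.6 K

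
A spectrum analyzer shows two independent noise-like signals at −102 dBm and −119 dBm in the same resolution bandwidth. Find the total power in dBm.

Convert to linear, add, convert back:
P₁ = 6.31×10⁻¹⁴ W, P₂ = 1.26×10⁻¹⁵ W
P_tot = 6.44×10⁻¹⁴ W → 10 log₁₀(P_tot / 10⁻³) = −101.9 dBm

−101.9 dBm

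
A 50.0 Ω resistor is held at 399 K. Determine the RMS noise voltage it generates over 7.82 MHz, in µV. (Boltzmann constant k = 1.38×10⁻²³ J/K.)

2.93 µV

V_n = √(4kTRB)
4kTRB = 4 × 1.38×10⁻²³ × 399 × 5.00×10¹ × 7.82×10⁶ = 8.61×10⁻¹² V²
V_n = √(8.61×10⁻¹²) = 2.93×10⁻⁶ V = 2.93 µV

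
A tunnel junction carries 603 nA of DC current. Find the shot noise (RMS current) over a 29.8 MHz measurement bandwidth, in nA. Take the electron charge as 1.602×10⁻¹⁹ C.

I_n = √(2qI·B)
2qI·B = 2 × 1.602×10⁻¹⁹ × 6.03×10⁻⁷ × 2.98×10⁷ = 5.76×10⁻¹⁸ A²
I_n = √(5.76×10⁻¹⁸) = 2.40×10⁻⁹ A = 2.40 nA

2.40 nA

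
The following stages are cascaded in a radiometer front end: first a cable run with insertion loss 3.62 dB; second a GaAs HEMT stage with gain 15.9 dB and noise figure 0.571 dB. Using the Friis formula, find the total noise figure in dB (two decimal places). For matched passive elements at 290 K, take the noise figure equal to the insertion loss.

Convert to linear (a loss of L dB is a gain of −L dB): F_i = 10^(NF_i/10), G_i = 10^(G_i,dB/10)
  Stage 1: F_1 = 10^(3.62/10) = 2.301, G_1 = 10^(−3.62/10) = 0.4345
  Stage 2: F_2 = 10^(0.571/10) = 1.141, G_2 = 10^(15.9/10) = 38.90
Friis cascade:
  F = 2.301 + (1.141 − 1)/0.4345 = 2.625
NF = 10 log₁₀(2.625) = 4.19 dB

4.19 dB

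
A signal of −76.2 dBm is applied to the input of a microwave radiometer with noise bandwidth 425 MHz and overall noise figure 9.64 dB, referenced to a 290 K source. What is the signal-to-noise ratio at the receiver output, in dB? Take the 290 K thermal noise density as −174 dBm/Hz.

Noise floor: N = −174 + 10 log₁₀(B) + NF
10 log₁₀(4.25×10⁸) = 86.28 dB
N = −174 + 86.28 + 9.64 = −78.08 dBm
SNR = P_sig − N = −76.2 − (−78.08) = 1.88 dB → 1.9 dB

1.9 dB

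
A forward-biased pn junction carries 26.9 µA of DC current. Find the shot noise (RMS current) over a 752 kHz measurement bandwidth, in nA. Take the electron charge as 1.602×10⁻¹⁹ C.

2.55 nA

I_n = √(2qI·B)
2qI·B = 2 × 1.602×10⁻¹⁹ × 2.69×10⁻⁵ × 7.52×10⁵ = 6.48×10⁻¹⁸ A²
I_n = √(6.48×10⁻¹⁸) = 2.55×10⁻⁹ A = 2.55 nA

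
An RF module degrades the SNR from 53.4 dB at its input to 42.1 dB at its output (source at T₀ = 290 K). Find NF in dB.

NF (dB) = SNR_in(dB) − SNR_out(dB) when the source is at T₀
NF = 53.4 − 42.1 = 11.3 dB

11.3 dB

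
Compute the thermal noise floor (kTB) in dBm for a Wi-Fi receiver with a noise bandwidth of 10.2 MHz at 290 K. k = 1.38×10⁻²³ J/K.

P_n = kTB = 1.38×10⁻²³ × 290 × 1.02×10⁷ = 4.08×10⁻¹⁴ W
In dBm: 10 log₁₀(4.08×10⁻¹⁴ / 10⁻³) = −103.9 dBm

−103.9 dBm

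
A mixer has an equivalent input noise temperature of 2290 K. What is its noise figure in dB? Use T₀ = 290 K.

F = 1 + T_e/T₀ = 1 + 2290/290 = 8.89655
NF = 10 log₁₀(8.89655) = 9.49 dB

9.49 dB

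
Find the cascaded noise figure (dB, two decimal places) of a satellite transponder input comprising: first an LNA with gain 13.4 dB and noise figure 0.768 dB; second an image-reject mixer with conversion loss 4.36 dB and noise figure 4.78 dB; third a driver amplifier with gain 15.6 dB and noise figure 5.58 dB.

2.07 dB

Convert to linear (a loss of L dB is a gain of −L dB): F_i = 10^(NF_i/10), G_i = 10^(G_i,dB/10)
  Stage 1: F_1 = 10^(0.768/10) = 1.193, G_1 = 10^(13.4/10) = 21.88
  Stage 2: F_2 = 10^(4.78/10) = 3.006, G_2 = 10^(−4.36/10) = 0.3664
  Stage 3: F_3 = 10^(5.58/10) = 3.614, G_3 = 10^(15.6/10) = 36.31
Friis cascade:
  F = 1.193 + (3.006 − 1)/21.88 + (3.614 − 1)/8.017 = 1.611
NF = 10 log₁₀(1.611) = 2.07 dB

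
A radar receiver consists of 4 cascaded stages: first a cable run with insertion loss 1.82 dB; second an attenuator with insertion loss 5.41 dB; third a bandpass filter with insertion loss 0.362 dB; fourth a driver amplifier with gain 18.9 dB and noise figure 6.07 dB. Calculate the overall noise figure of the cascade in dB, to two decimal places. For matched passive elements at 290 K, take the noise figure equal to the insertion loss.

13.66 dB

Convert to linear (a loss of L dB is a gain of −L dB): F_i = 10^(NF_i/10), G_i = 10^(G_i,dB/10)
  Stage 1: F_1 = 10^(1.82/10) = 1.521, G_1 = 10^(−1.82/10) = 0.6577
  Stage 2: F_2 = 10^(5.41/10) = 3.475, G_2 = 10^(−5.41/10) = 0.2877
  Stage 3: F_3 = 10^(0.362/10) = 1.087, G_3 = 10^(−0.362/10) = 0.9200
  Stage 4: F_4 = 10^(6.07/10) = 4.046, G_4 = 10^(18.9/10) = 77.62
Friis cascade:
  F = 1.521 + (3.475 − 1)/0.6577 + (1.087 − 1)/0.1892 + (4.046 − 1)/0.1741 = 23.24
NF = 10 log₁₀(23.24) = 13.66 dB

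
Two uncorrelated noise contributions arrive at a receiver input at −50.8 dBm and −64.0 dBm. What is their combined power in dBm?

−50.6 dBm

Convert to linear, add, convert back:
P₁ = 8.32×10⁻⁹ W, P₂ = 3.98×10⁻¹⁰ W
P_tot = 8.72×10⁻⁹ W → 10 log₁₀(P_tot / 10⁻³) = −50.6 dBm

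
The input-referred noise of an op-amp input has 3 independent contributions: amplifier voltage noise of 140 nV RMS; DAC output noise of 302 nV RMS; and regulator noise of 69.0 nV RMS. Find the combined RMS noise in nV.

340 nV

Uncorrelated sources add in power (mean-square): V_tot = √(ΣV_i²)
V_tot = √[(1.40×10⁻⁷)² + (3.02×10⁻⁷)² + (6.90×10⁻⁸)²] = 3.40×10⁻⁷ V = 340 nV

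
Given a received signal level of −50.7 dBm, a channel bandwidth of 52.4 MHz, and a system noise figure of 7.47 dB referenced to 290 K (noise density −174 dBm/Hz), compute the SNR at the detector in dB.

38.6 dB

Noise floor: N = −174 + 10 log₁₀(B) + NF
10 log₁₀(5.24×10⁷) = 77.19 dB
N = −174 + 77.19 + 7.47 = −89.34 dBm
SNR = P_sig − N = −50.7 − (−89.34) = 38.64 dB → 38.6 dB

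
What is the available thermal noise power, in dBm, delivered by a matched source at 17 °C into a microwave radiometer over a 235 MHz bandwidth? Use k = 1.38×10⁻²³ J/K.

−90.3 dBm

T = 17 °C + 273.15 = 290.15 K
P_n = kTB = 1.38×10⁻²³ × 290.15 × 2.35×10⁸ = 9.41×10⁻¹³ W
In dBm: 10 log₁₀(9.41×10⁻¹³ / 10⁻³) = −90.3 dBm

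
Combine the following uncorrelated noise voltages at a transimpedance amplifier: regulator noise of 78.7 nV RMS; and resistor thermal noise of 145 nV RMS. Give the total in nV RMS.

165 nV

Uncorrelated sources add in power (mean-square): V_tot = √(ΣV_i²)
V_tot = √[(7.87×10⁻⁸)² + (1.45×10⁻⁷)²] = 1.65×10⁻⁷ V = 165 nV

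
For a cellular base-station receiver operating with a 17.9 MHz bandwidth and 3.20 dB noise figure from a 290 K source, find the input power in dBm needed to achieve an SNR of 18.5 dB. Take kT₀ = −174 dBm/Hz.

−79.8 dBm

Sensitivity = −174 + 10 log₁₀(B) + NF + SNR_min
= −174 + 72.53 + 3.20 + 18.5
= −79.77 dBm → −79.8 dBm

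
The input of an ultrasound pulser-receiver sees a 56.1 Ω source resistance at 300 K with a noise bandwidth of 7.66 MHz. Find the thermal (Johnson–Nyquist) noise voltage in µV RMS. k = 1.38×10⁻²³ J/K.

V_n = √(4kTRB)
4kTRB = 4 × 1.38×10⁻²³ × 300 × 5.61×10¹ × 7.66×10⁶ = 7.12×10⁻¹² V²
V_n = √(7.12×10⁻¹²) = 2.67×10⁻⁶ V = 2.67 µV

2.67 µV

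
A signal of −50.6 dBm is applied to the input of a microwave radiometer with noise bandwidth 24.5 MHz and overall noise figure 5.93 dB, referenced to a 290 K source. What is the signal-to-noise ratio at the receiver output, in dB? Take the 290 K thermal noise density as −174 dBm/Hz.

43.6 dB

Noise floor: N = −174 + 10 log₁₀(B) + NF
10 log₁₀(2.45×10⁷) = 73.89 dB
N = −174 + 73.89 + 5.93 = −94.18 dBm
SNR = P_sig − N = −50.6 − (−94.18) = 43.58 dB → 43.6 dB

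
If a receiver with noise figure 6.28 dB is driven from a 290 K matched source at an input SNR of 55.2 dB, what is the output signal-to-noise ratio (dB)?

By definition F = SNR_in/SNR_out, so in dB: SNR_out = SNR_in − NF
SNR_out = 55.2 − 6.28 = 48.92 dB

48.92 dB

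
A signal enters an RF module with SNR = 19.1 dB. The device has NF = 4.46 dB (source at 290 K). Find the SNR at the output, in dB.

14.64 dB

By definition F = SNR_in/SNR_out, so in dB: SNR_out = SNR_in − NF
SNR_out = 19.1 − 4.46 = 14.64 dB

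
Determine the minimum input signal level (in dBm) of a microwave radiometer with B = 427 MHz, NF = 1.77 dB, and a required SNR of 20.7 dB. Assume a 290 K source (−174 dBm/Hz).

Sensitivity = −174 + 10 log₁₀(B) + NF + SNR_min
= −174 + 86.3 + 1.77 + 20.7
= −65.23 dBm → −65.2 dBm

−65.2 dBm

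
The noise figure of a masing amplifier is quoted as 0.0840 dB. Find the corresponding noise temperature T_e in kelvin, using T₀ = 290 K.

F = 10^(0.0840/10) = 1.01953
T_e = (F − 1)·T₀ = (1.01953 − 1) × 290 = 5.66 K

5.66 K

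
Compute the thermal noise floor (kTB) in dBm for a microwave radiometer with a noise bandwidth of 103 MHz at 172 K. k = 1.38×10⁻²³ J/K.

−96.1 dBm

P_n = kTB = 1.38×10⁻²³ × 172 × 1.03×10⁸ = 2.44×10⁻¹³ W
In dBm: 10 log₁₀(2.44×10⁻¹³ / 10⁻³) = −96.1 dBm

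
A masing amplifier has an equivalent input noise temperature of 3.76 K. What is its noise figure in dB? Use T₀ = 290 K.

F = 1 + T_e/T₀ = 1 + 3.76/290 = 1.01297
NF = 10 log₁₀(1.01297) = 0.056 dB

0.056 dB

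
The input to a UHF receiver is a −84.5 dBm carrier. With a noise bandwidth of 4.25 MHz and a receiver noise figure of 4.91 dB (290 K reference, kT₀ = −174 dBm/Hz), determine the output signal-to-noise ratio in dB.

18.3 dB

Noise floor: N = −174 + 10 log₁₀(B) + NF
10 log₁₀(4.25×10⁶) = 66.28 dB
N = −174 + 66.28 + 4.91 = −102.81 dBm
SNR = P_sig − N = −84.5 − (−102.81) = 18.31 dB → 18.3 dB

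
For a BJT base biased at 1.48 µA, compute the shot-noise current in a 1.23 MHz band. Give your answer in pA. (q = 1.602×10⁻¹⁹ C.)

I_n = √(2qI·B)
2qI·B = 2 × 1.602×10⁻¹⁹ × 1.48×10⁻⁶ × 1.23×10⁶ = 5.83×10⁻¹⁹ A²
I_n = √(5.83×10⁻¹⁹) = 7.64×10⁻¹⁰ A = 764 pA

764 pA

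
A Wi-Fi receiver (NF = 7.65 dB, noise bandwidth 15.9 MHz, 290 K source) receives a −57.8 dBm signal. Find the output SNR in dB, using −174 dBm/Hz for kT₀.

Noise floor: N = −174 + 10 log₁₀(B) + NF
10 log₁₀(1.59×10⁷) = 72.01 dB
N = −174 + 72.01 + 7.65 = −94.34 dBm
SNR = P_sig − N = −57.8 − (−94.34) = 36.54 dB → 36.5 dB

36.5 dB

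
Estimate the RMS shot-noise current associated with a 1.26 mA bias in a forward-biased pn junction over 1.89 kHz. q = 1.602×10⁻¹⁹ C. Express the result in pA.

873 pA

I_n = √(2qI·B)
2qI·B = 2 × 1.602×10⁻¹⁹ × 1.26×10⁻³ × 1.89×10³ = 7.63×10⁻¹⁹ A²
I_n = √(7.63×10⁻¹⁹) = 8.73×10⁻¹⁰ A = 873 pA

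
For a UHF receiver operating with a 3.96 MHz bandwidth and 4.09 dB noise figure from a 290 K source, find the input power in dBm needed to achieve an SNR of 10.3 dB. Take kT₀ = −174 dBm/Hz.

Sensitivity = −174 + 10 log₁₀(B) + NF + SNR_min
= −174 + 65.98 + 4.09 + 10.3
= −93.63 dBm → −93.6 dBm

−93.6 dBm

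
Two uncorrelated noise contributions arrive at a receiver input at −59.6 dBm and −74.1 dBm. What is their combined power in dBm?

−59.4 dBm

Convert to linear, add, convert back:
P₁ = 1.10×10⁻⁹ W, P₂ = 3.89×10⁻¹¹ W
P_tot = 1.14×10⁻⁹ W → 10 log₁₀(P_tot / 10⁻³) = −59.4 dBm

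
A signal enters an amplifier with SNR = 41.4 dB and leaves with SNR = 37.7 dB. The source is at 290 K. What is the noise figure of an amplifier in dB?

NF (dB) = SNR_in(dB) − SNR_out(dB) when the source is at T₀
NF = 41.4 − 37.7 = 3.7 dB

3.7 dB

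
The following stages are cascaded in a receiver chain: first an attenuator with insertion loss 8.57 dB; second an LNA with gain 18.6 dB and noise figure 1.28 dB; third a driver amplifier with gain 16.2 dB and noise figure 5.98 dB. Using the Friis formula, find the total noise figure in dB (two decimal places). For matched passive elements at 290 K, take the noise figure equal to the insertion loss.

Convert to linear (a loss of L dB is a gain of −L dB): F_i = 10^(NF_i/10), G_i = 10^(G_i,dB/10)
  Stage 1: F_1 = 10^(8.57/10) = 7.194, G_1 = 10^(−8.57/10) = 0.1390
  Stage 2: F_2 = 10^(1.28/10) = 1.343, G_2 = 10^(18.6/10) = 72.44
  Stage 3: F_3 = 10^(5.98/10) = 3.963, G_3 = 10^(16.2/10) = 41.69
Friis cascade:
  F = 7.194 + (1.343 − 1)/0.1390 + (3.963 − 1)/10.07 = 9.955
NF = 10 log₁₀(9.955) = 9.98 dB

9.98 dB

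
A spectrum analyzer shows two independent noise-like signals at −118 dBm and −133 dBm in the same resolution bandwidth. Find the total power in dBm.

Convert to linear, add, convert back:
P₁ = 1.58×10⁻¹⁵ W, P₂ = 5.01×10⁻¹⁷ W
P_tot = 1.64×10⁻¹⁵ W → 10 log₁₀(P_tot / 10⁻³) = −117.9 dBm

−117.9 dBm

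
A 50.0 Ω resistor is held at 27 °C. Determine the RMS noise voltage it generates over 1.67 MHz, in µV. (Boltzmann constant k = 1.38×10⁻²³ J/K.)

T = 27 °C + 273.15 = 300.15 K
V_n = √(4kTRB)
4kTRB = 4 × 1.38×10⁻²³ × 300.15 × 5.00×10¹ × 1.67×10⁶ = 1.38×10⁻¹² V²
V_n = √(1.38×10⁻¹²) = 1.18×10⁻⁶ V = 1.18 µV

1.18 µV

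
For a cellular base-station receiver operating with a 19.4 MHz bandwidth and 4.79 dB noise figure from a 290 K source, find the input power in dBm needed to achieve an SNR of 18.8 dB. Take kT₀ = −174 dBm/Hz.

Sensitivity = −174 + 10 log₁₀(B) + NF + SNR_min
= −174 + 72.88 + 4.79 + 18.8
= −77.53 dBm → −77.5 dBm

−77.5 dBm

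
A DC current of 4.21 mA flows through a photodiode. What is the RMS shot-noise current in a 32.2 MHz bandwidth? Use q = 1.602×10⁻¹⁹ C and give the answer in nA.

I_n = √(2qI·B)
2qI·B = 2 × 1.602×10⁻¹⁹ × 4.21×10⁻³ × 3.22×10⁷ = 4.34×10⁻¹⁴ A²
I_n = √(4.34×10⁻¹⁴) = 2.08×10⁻⁷ A = 208 nA

208 nA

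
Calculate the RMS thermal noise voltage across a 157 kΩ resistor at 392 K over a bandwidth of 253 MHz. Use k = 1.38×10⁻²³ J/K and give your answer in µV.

927 µV

V_n = √(4kTRB)
4kTRB = 4 × 1.38×10⁻²³ × 392 × 1.57×10⁵ × 2.53×10⁸ = 8.59×10⁻⁷ V²
V_n = √(8.59×10⁻⁷) = 9.27×10⁻⁴ V = 927 µV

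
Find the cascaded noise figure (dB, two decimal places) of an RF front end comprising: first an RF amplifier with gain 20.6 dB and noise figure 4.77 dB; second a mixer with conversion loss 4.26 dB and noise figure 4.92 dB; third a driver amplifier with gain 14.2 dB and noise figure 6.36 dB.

4.91 dB

Convert to linear (a loss of L dB is a gain of −L dB): F_i = 10^(NF_i/10), G_i = 10^(G_i,dB/10)
  Stage 1: F_1 = 10^(4.77/10) = 2.999, G_1 = 10^(20.6/10) = 114.8
  Stage 2: F_2 = 10^(4.92/10) = 3.105, G_2 = 10^(−4.26/10) = 0.3750
  Stage 3: F_3 = 10^(6.36/10) = 4.325, G_3 = 10^(14.2/10) = 26.30
Friis cascade:
  F = 2.999 + (3.105 − 1)/114.8 + (4.325 − 1)/43.05 = 3.095
NF = 10 log₁₀(3.095) = 4.91 dB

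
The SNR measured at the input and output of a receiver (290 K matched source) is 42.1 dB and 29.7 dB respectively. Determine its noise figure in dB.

12.4 dB

NF (dB) = SNR_in(dB) − SNR_out(dB) when the source is at T₀
NF = 42.1 − 29.7 = 12.4 dB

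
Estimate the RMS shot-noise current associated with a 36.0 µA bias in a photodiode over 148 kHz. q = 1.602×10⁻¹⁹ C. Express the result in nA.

1.31 nA

I_n = √(2qI·B)
2qI·B = 2 × 1.602×10⁻¹⁹ × 3.60×10⁻⁵ × 1.48×10⁵ = 1.71×10⁻¹⁸ A²
I_n = √(1.71×10⁻¹⁸) = 1.31×10⁻⁹ A = 1.31 nA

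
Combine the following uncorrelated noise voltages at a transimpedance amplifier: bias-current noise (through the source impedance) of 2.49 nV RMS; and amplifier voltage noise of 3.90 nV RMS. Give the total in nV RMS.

4.63 nV

Uncorrelated sources add in power (mean-square): V_tot = √(ΣV_i²)
V_tot = √[(2.49×10⁻⁹)² + (3.90×10⁻⁹)²] = 4.63×10⁻⁹ V = 4.63 nV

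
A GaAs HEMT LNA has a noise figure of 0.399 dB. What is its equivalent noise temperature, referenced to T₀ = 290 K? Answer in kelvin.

27.9 K

F = 10^(0.399/10) = 1.09623
T_e = (F − 1)·T₀ = (1.09623 − 1) × 290 = 27.9 K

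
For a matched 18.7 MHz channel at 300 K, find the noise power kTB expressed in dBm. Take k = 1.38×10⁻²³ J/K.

−101.1 dBm

P_n = kTB = 1.38×10⁻²³ × 300 × 1.87×10⁷ = 7.74×10⁻¹⁴ W
In dBm: 10 log₁₀(7.74×10⁻¹⁴ / 10⁻³) = −101.1 dBm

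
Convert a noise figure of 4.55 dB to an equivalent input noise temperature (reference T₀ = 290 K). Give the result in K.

537 K

F = 10^(4.55/10) = 2.85102
T_e = (F − 1)·T₀ = (2.85102 − 1) × 290 = 537 K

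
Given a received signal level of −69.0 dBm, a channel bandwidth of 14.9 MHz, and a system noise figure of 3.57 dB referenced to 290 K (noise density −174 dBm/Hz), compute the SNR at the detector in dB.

Noise floor: N = −174 + 10 log₁₀(B) + NF
10 log₁₀(1.49×10⁷) = 71.73 dB
N = −174 + 71.73 + 3.57 = −98.70 dBm
SNR = P_sig − N = −69.0 − (−98.70) = 29.70 dB → 29.7 dB

29.7 dB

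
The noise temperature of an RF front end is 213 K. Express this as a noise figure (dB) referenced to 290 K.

2.39 dB

F = 1 + T_e/T₀ = 1 + 213/290 = 1.73448
NF = 10 log₁₀(1.73448) = 2.39 dB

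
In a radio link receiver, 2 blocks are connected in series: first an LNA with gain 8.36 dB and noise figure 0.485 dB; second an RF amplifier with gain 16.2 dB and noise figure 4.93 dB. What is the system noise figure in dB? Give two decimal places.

Convert to linear (a loss of L dB is a gain of −L dB): F_i = 10^(NF_i/10), G_i = 10^(G_i,dB/10)
  Stage 1: F_1 = 10^(0.485/10) = 1.118, G_1 = 10^(8.36/10) = 6.855
  Stage 2: F_2 = 10^(4.93/10) = 3.112, G_2 = 10^(16.2/10) = 41.69
Friis cascade:
  F = 1.118 + (3.112 − 1)/6.855 = 1.426
NF = 10 log₁₀(1.426) = 1.54 dB

1.54 dB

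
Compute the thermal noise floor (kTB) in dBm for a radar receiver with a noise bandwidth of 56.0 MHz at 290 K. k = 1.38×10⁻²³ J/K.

P_n = kTB = 1.38×10⁻²³ × 290 × 5.60×10⁷ = 2.24×10⁻¹³ W
In dBm: 10 log₁₀(2.24×10⁻¹³ / 10⁻³) = −96.5 dBm

−96.5 dBm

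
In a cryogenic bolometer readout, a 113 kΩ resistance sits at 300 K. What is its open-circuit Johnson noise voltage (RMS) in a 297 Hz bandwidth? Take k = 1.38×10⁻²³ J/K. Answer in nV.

V_n = √(4kTRB)
4kTRB = 4 × 1.38×10⁻²³ × 300 × 1.13×10⁵ × 2.97×10² = 5.56×10⁻¹³ V²
V_n = √(5.56×10⁻¹³) = 7.45×10⁻⁷ V = 745 nV

745 nV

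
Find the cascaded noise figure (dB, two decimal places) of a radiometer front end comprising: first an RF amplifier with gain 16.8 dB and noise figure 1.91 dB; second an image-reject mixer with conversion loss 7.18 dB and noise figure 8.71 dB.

Convert to linear (a loss of L dB is a gain of −L dB): F_i = 10^(NF_i/10), G_i = 10^(G_i,dB/10)
  Stage 1: F_1 = 10^(1.91/10) = 1.552, G_1 = 10^(16.8/10) = 47.86
  Stage 2: F_2 = 10^(8.71/10) = 7.430, G_2 = 10^(−7.18/10) = 0.1914
Friis cascade:
  F = 1.552 + (7.430 − 1)/47.86 = 1.687
NF = 10 log₁₀(1.687) = 2.27 dB

2.27 dB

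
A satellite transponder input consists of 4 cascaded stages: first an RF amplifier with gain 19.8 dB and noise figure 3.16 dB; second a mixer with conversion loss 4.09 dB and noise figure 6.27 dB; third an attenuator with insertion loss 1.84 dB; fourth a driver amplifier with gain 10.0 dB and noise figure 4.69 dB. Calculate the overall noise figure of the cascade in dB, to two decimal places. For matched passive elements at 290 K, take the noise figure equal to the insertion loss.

3.42 dB

Convert to linear (a loss of L dB is a gain of −L dB): F_i = 10^(NF_i/10), G_i = 10^(G_i,dB/10)
  Stage 1: F_1 = 10^(3.16/10) = 2.070, G_1 = 10^(19.8/10) = 95.50
  Stage 2: F_2 = 10^(6.27/10) = 4.236, G_2 = 10^(−4.09/10) = 0.3899
  Stage 3: F_3 = 10^(1.84/10) = 1.528, G_3 = 10^(−1.84/10) = 0.6546
  Stage 4: F_4 = 10^(4.69/10) = 2.944, G_4 = 10^(10.0/10) = 10.00
Friis cascade:
  F = 2.070 + (4.236 − 1)/95.50 + (1.528 − 1)/37.24 + (2.944 − 1)/24.38 = 2.198
NF = 10 log₁₀(2.198) = 3.42 dB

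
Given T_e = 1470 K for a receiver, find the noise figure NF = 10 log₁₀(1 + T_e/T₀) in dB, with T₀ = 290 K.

7.83 dB

F = 1 + T_e/T₀ = 1 + 1470/290 = 6.06897
NF = 10 log₁₀(6.06897) = 7.83 dB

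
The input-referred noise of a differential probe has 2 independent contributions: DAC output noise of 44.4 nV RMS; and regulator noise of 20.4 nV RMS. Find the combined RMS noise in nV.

Uncorrelated sources add in power (mean-square): V_tot = √(ΣV_i²)
V_tot = √[(4.44×10⁻⁸)² + (2.04×10⁻⁸)²] = 4.89×10⁻⁸ V = 48.9 nV

48.9 nV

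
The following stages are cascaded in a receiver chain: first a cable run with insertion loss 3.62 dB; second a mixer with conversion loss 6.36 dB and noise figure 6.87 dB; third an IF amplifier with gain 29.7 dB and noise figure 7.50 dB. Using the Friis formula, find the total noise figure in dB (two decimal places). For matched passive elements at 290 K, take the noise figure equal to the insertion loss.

Convert to linear (a loss of L dB is a gain of −L dB): F_i = 10^(NF_i/10), G_i = 10^(G_i,dB/10)
  Stage 1: F_1 = 10^(3.62/10) = 2.301, G_1 = 10^(−3.62/10) = 0.4345
  Stage 2: F_2 = 10^(6.87/10) = 4.864, G_2 = 10^(−6.36/10) = 0.2312
  Stage 3: F_3 = 10^(7.50/10) = 5.623, G_3 = 10^(29.7/10) = 933.3
Friis cascade:
  F = 2.301 + (4.864 − 1)/0.4345 + (5.623 − 1)/0.1005 = 57.22
NF = 10 log₁₀(57.22) = 17.58 dB

17.58 dB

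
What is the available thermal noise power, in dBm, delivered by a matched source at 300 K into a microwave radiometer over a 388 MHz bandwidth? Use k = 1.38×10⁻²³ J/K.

P_n = kTB = 1.38×10⁻²³ × 300 × 3.88×10⁸ = 1.61×10⁻¹² W
In dBm: 10 log₁₀(1.61×10⁻¹² / 10⁻³) = −87.9 dBm

−87.9 dBm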